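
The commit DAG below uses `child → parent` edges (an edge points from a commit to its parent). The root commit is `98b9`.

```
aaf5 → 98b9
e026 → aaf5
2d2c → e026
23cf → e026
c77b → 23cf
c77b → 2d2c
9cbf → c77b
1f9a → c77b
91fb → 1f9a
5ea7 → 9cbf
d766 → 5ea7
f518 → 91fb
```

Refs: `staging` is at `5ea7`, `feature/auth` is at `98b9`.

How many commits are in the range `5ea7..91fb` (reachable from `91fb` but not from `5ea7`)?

Reachable from 91fb: {1f9a, 23cf, 2d2c, 91fb, 98b9, aaf5, c77b, e026}.
Reachable from 5ea7: {23cf, 2d2c, 5ea7, 98b9, 9cbf, aaf5, c77b, e026}.
In 91fb's history but not 5ea7's: {1f9a, 91fb} — 2 commits.

2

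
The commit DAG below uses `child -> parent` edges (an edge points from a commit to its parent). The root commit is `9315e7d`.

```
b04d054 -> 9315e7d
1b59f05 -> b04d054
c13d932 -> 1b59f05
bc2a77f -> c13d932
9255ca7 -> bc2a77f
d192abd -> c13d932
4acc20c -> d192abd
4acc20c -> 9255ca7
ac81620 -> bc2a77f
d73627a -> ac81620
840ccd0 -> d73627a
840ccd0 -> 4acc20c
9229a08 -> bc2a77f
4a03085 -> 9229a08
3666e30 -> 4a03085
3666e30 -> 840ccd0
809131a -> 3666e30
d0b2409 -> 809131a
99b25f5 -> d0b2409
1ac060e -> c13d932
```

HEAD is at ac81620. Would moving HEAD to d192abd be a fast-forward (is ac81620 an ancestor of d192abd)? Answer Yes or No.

A fast-forward from ac81620 to d192abd is possible iff ac81620 is an ancestor of d192abd.
Ancestors of d192abd: {1b59f05, 9315e7d, b04d054, c13d932, d192abd}.
ac81620 is not among them, so fast-forward is not possible.

No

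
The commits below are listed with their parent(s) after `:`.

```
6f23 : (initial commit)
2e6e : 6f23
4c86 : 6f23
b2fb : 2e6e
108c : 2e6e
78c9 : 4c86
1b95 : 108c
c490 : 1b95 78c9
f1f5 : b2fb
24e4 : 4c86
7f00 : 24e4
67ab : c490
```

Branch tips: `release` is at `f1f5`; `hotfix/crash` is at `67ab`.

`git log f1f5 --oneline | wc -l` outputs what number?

4

Walking parent pointers from f1f5: reachable set = {2e6e, 6f23, b2fb, f1f5}.
That is 4 commits.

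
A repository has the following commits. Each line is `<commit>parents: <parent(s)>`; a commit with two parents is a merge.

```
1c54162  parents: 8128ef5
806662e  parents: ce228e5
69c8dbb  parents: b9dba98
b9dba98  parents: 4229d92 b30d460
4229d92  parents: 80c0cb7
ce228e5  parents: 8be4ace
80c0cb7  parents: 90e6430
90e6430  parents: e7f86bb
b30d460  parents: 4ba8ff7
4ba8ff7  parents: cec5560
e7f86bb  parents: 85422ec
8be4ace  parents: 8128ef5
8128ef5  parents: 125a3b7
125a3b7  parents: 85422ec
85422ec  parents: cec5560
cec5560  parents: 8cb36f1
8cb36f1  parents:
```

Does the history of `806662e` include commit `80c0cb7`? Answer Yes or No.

No

Ancestors of 806662e: {125a3b7, 806662e, 8128ef5, 85422ec, 8be4ace, 8cb36f1, ce228e5, cec5560}.
80c0cb7 is not in that set, so it is not an ancestor of 806662e.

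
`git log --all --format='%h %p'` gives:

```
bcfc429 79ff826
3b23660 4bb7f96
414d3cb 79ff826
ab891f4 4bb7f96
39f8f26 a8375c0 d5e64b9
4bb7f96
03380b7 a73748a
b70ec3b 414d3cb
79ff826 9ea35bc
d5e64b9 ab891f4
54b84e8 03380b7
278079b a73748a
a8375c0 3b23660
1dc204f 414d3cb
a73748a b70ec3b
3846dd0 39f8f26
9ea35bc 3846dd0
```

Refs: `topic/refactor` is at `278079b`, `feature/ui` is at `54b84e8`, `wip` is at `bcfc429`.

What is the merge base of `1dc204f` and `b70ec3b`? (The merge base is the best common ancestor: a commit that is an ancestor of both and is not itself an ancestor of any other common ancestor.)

414d3cb

Ancestors of 1dc204f: {1dc204f, 3846dd0, 39f8f26, 3b23660, 414d3cb, 4bb7f96, 79ff826, 9ea35bc, a8375c0, ab891f4, d5e64b9}.
Ancestors of b70ec3b: {3846dd0, 39f8f26, 3b23660, 414d3cb, 4bb7f96, 79ff826, 9ea35bc, a8375c0, ab891f4, b70ec3b, d5e64b9}.
Common ancestors: {3846dd0, 39f8f26, 3b23660, 414d3cb, 4bb7f96, 79ff826, 9ea35bc, a8375c0, ab891f4, d5e64b9}.
Among these, 414d3cb is not an ancestor of any other common ancestor — it is the merge base.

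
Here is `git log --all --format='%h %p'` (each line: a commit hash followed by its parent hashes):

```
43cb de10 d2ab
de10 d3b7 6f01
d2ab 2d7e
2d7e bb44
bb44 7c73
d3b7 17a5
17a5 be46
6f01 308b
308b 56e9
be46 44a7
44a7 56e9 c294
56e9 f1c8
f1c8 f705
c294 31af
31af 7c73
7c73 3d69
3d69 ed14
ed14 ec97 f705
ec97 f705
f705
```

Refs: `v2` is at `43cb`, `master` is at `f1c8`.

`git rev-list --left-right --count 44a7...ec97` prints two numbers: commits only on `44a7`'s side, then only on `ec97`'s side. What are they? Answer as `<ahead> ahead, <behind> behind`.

8 ahead, 0 behind

Reachable from 44a7: {31af, 3d69, 44a7, 56e9, 7c73, c294, ec97, ed14, f1c8, f705}.
Reachable from ec97: {ec97, f705}.
Only in 44a7's history (ahead): {31af, 3d69, 44a7, 56e9, 7c73, c294, ed14, f1c8} — 8.
Only in ec97's history (behind): {} — 0.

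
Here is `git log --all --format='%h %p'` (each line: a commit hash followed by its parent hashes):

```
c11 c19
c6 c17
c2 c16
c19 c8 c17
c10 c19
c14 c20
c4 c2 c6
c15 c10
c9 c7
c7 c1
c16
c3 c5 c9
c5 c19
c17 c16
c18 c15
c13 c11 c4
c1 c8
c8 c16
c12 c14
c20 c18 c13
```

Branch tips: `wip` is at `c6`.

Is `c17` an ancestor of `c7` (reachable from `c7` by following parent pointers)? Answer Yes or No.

No

Ancestors of c7: {c1, c16, c7, c8}.
c17 is not in that set, so it is not an ancestor of c7.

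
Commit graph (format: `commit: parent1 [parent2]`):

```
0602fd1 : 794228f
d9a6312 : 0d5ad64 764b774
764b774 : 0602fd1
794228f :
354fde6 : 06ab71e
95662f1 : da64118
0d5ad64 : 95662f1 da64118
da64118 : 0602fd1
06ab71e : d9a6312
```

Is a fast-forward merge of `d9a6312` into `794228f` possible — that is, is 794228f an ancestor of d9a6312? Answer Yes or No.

Yes

A fast-forward from 794228f to d9a6312 is possible iff 794228f is an ancestor of d9a6312.
Ancestors of d9a6312: {0602fd1, 0d5ad64, 764b774, 794228f, 95662f1, d9a6312, da64118}.
794228f is among them, so fast-forward is possible.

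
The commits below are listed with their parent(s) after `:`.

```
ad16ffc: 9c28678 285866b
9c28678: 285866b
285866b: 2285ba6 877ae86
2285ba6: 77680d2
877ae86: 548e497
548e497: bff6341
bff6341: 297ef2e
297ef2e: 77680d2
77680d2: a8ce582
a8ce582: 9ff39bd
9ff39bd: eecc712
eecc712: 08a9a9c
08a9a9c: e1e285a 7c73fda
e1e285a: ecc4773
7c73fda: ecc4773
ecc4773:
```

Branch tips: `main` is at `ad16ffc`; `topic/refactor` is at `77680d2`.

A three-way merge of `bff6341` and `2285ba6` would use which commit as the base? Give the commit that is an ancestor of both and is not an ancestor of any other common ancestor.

Ancestors of bff6341: {08a9a9c, 297ef2e, 77680d2, 7c73fda, 9ff39bd, a8ce582, bff6341, e1e285a, ecc4773, eecc712}.
Ancestors of 2285ba6: {08a9a9c, 2285ba6, 77680d2, 7c73fda, 9ff39bd, a8ce582, e1e285a, ecc4773, eecc712}.
Common ancestors: {08a9a9c, 77680d2, 7c73fda, 9ff39bd, a8ce582, e1e285a, ecc4773, eecc712}.
Among these, 77680d2 is not an ancestor of any other common ancestor — it is the merge base.

77680d2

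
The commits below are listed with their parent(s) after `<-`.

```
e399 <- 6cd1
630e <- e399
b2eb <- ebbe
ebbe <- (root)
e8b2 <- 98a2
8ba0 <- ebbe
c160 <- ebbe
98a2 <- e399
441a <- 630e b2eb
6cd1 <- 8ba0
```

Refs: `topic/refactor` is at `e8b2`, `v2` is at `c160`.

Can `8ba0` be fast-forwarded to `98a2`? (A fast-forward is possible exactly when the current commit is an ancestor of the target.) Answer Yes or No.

Yes

A fast-forward from 8ba0 to 98a2 is possible iff 8ba0 is an ancestor of 98a2.
Ancestors of 98a2: {6cd1, 8ba0, 98a2, e399, ebbe}.
8ba0 is among them, so fast-forward is possible.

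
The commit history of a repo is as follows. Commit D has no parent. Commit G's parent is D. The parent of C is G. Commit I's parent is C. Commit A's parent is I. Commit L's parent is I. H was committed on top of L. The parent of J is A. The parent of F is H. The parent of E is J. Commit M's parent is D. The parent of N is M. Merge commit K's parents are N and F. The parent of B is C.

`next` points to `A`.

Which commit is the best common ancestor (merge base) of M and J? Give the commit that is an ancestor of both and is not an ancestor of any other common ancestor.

D

Ancestors of M: {D, M}.
Ancestors of J: {A, C, D, G, I, J}.
Common ancestors: {D}.
The only common ancestor is D, so it is the merge base.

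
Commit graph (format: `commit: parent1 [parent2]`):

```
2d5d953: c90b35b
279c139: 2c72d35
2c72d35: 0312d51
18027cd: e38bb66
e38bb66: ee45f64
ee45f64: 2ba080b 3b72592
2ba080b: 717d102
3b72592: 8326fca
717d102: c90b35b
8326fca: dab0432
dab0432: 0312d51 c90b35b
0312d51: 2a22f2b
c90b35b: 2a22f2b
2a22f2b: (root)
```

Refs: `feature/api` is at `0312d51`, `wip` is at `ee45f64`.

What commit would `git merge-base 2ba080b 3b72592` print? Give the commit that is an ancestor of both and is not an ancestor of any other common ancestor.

Ancestors of 2ba080b: {2a22f2b, 2ba080b, 717d102, c90b35b}.
Ancestors of 3b72592: {0312d51, 2a22f2b, 3b72592, 8326fca, c90b35b, dab0432}.
Common ancestors: {2a22f2b, c90b35b}.
Among these, c90b35b is not an ancestor of any other common ancestor — it is the merge base.

c90b35b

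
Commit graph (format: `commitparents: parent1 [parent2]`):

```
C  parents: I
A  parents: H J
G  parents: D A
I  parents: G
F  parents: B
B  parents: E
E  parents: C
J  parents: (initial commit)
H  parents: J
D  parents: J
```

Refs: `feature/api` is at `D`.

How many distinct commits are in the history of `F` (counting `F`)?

10

Walking parent pointers from F: reachable set = {A, B, C, D, E, F, G, H, I, J}.
That is 10 commits.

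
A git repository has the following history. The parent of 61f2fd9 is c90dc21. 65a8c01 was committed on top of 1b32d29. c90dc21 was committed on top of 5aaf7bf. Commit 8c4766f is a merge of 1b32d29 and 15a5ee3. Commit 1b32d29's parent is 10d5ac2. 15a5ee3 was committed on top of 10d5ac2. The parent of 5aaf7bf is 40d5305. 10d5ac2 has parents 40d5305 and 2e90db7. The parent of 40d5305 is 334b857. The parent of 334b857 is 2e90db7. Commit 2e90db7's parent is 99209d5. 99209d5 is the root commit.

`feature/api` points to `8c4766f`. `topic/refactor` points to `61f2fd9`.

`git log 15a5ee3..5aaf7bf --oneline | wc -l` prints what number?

1

Reachable from 5aaf7bf: {2e90db7, 334b857, 40d5305, 5aaf7bf, 99209d5}.
Reachable from 15a5ee3: {10d5ac2, 15a5ee3, 2e90db7, 334b857, 40d5305, 99209d5}.
In 5aaf7bf's history but not 15a5ee3's: {5aaf7bf} — 1 commit.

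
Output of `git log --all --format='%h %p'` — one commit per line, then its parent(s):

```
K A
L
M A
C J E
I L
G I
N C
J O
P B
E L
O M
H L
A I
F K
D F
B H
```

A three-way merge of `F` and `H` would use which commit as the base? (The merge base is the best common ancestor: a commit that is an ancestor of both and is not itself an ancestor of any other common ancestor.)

L

Ancestors of F: {A, F, I, K, L}.
Ancestors of H: {H, L}.
Common ancestors: {L}.
The only common ancestor is L, so it is the merge base.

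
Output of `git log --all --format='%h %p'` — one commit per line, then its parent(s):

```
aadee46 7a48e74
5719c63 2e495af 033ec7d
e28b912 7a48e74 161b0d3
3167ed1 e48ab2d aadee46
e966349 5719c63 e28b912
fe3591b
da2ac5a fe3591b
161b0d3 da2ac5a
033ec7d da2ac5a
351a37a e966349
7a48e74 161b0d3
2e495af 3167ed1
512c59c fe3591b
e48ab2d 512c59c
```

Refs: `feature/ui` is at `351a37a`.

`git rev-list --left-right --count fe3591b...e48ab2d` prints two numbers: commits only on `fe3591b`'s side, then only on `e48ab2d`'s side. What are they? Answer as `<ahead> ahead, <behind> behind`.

0 ahead, 2 behind

Reachable from fe3591b: {fe3591b}.
Reachable from e48ab2d: {512c59c, e48ab2d, fe3591b}.
Only in fe3591b's history (ahead): {} — 0.
Only in e48ab2d's history (behind): {512c59c, e48ab2d} — 2.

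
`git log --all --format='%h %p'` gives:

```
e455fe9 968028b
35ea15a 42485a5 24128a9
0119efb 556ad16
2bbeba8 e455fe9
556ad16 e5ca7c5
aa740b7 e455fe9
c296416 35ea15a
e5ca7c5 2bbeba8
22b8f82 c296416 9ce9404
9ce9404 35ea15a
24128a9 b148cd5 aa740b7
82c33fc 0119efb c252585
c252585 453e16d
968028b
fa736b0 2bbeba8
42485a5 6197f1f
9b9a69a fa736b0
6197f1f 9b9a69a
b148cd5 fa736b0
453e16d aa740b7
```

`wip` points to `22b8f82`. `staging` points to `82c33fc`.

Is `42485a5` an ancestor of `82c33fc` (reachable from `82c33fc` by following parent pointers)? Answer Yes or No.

No

Ancestors of 82c33fc: {0119efb, 2bbeba8, 453e16d, 556ad16, 82c33fc, 968028b, aa740b7, c252585, e455fe9, e5ca7c5}.
42485a5 is not in that set, so it is not an ancestor of 82c33fc.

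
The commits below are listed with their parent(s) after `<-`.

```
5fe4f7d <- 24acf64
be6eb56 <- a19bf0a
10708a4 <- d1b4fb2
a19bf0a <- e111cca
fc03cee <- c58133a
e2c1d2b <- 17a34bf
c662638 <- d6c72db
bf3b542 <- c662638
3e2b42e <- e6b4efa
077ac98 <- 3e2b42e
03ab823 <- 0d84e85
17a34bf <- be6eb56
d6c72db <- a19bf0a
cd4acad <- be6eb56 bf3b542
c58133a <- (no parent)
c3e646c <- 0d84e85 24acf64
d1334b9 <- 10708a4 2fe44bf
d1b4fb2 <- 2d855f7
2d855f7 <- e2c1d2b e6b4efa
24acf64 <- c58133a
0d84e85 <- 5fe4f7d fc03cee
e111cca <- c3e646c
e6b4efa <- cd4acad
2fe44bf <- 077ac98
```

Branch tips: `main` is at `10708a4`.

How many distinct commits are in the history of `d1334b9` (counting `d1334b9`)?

Walking parent pointers from d1334b9: reachable set = {077ac98, 0d84e85, 10708a4, 17a34bf, 24acf64, 2d855f7, 2fe44bf, 3e2b42e, 5fe4f7d, a19bf0a, be6eb56, bf3b542, c3e646c, c58133a, c662638, cd4acad, d1334b9, d1b4fb2, d6c72db, e111cca, e2c1d2b, e6b4efa, fc03cee}.
That is 23 commits.

23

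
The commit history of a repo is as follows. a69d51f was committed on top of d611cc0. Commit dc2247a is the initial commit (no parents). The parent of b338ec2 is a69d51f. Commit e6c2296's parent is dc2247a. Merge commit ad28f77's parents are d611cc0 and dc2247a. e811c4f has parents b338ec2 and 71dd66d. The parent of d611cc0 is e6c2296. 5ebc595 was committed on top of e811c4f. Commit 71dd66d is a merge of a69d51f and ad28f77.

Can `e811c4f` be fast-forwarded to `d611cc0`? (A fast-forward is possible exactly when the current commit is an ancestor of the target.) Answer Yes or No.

No

A fast-forward from e811c4f to d611cc0 is possible iff e811c4f is an ancestor of d611cc0.
Ancestors of d611cc0: {d611cc0, dc2247a, e6c2296}.
e811c4f is not among them, so fast-forward is not possible.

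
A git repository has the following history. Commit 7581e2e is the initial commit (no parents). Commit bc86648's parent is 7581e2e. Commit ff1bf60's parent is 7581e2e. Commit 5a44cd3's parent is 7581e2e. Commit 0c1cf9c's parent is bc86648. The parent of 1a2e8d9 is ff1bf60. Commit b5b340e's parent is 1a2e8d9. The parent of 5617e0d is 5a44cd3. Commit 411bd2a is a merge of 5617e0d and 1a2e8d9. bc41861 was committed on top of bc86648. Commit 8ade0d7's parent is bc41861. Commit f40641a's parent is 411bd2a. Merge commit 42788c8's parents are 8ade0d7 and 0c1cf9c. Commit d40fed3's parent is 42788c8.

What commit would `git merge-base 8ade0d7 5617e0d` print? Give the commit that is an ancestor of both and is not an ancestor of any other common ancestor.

Ancestors of 8ade0d7: {7581e2e, 8ade0d7, bc41861, bc86648}.
Ancestors of 5617e0d: {5617e0d, 5a44cd3, 7581e2e}.
Common ancestors: {7581e2e}.
The only common ancestor is 7581e2e, so it is the merge base.

7581e2e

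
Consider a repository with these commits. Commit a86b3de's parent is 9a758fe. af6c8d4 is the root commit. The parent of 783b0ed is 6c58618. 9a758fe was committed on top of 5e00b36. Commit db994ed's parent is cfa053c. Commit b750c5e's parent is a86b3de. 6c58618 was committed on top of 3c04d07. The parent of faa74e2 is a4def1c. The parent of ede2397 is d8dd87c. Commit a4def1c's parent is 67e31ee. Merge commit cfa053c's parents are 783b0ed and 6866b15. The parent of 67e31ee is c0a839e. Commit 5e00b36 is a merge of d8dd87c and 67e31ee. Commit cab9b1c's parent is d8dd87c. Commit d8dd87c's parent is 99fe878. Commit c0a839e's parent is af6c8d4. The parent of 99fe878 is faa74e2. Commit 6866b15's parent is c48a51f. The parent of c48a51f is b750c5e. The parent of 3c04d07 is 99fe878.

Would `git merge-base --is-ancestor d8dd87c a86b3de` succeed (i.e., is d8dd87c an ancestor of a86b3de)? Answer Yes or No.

Ancestors of a86b3de (commits reachable by following parents): {5e00b36, 67e31ee, 99fe878, 9a758fe, a4def1c, a86b3de, af6c8d4, c0a839e, d8dd87c, faa74e2}.
d8dd87c is in that set, so it is an ancestor of a86b3de.

Yes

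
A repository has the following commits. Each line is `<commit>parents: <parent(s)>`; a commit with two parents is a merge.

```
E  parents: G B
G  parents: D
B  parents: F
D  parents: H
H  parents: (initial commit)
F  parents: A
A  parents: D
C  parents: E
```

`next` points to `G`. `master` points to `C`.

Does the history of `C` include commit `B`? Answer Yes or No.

Yes

Ancestors of C (commits reachable by following parents): {A, B, C, D, E, F, G, H}.
B is in that set, so it is an ancestor of C.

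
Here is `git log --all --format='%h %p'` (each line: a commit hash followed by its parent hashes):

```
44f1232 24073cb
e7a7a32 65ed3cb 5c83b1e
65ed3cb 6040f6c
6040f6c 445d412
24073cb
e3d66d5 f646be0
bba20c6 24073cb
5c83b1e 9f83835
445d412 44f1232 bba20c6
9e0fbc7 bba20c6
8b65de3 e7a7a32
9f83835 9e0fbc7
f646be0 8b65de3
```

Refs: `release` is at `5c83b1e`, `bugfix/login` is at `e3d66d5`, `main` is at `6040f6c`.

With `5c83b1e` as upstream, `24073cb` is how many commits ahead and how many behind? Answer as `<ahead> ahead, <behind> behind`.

0 ahead, 4 behind

Reachable from 24073cb: {24073cb}.
Reachable from 5c83b1e: {24073cb, 5c83b1e, 9e0fbc7, 9f83835, bba20c6}.
Only in 24073cb's history (ahead): {} — 0.
Only in 5c83b1e's history (behind): {5c83b1e, 9e0fbc7, 9f83835, bba20c6} — 4.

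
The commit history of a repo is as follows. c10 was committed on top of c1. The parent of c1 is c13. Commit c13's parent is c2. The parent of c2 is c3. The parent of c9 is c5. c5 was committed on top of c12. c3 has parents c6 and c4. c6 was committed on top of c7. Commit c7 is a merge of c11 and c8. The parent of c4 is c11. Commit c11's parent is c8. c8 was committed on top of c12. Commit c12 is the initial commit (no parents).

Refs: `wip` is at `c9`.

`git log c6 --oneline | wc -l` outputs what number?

5

Walking parent pointers from c6: reachable set = {c11, c12, c6, c7, c8}.
That is 5 commits.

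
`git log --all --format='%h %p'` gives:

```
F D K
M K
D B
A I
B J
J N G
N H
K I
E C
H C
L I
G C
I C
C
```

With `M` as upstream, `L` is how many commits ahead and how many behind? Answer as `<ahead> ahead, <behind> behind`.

1 ahead, 2 behind

Reachable from L: {C, I, L}.
Reachable from M: {C, I, K, M}.
Only in L's history (ahead): {L} — 1.
Only in M's history (behind): {K, M} — 2.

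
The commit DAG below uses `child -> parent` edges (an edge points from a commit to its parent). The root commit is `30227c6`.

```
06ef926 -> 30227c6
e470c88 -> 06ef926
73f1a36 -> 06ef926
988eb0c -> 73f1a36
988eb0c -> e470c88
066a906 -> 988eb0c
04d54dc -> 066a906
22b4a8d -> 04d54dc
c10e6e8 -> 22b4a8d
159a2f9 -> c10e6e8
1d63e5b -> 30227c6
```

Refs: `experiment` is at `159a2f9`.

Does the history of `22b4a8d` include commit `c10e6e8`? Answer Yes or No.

Ancestors of 22b4a8d: {04d54dc, 066a906, 06ef926, 22b4a8d, 30227c6, 73f1a36, 988eb0c, e470c88}.
c10e6e8 is not in that set, so it is not an ancestor of 22b4a8d.

No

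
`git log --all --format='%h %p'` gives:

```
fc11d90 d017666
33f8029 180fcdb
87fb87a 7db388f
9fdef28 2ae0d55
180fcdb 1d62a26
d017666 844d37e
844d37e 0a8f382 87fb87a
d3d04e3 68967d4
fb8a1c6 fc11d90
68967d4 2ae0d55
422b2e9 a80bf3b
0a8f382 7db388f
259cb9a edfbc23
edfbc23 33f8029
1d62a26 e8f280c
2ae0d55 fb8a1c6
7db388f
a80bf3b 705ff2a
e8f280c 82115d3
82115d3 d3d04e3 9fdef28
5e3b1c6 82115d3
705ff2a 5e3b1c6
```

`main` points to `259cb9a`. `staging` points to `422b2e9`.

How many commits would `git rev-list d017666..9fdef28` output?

4

Reachable from 9fdef28: {0a8f382, 2ae0d55, 7db388f, 844d37e, 87fb87a, 9fdef28, d017666, fb8a1c6, fc11d90}.
Reachable from d017666: {0a8f382, 7db388f, 844d37e, 87fb87a, d017666}.
In 9fdef28's history but not d017666's: {2ae0d55, 9fdef28, fb8a1c6, fc11d90} — 4 commits.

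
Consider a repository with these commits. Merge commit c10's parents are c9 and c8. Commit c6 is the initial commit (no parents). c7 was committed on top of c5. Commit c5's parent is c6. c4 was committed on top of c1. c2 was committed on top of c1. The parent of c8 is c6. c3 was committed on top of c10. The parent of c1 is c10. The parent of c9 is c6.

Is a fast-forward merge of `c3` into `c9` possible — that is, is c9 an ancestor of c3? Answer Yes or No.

A fast-forward from c9 to c3 is possible iff c9 is an ancestor of c3.
Ancestors of c3: {c10, c3, c6, c8, c9}.
c9 is among them, so fast-forward is possible.

Yes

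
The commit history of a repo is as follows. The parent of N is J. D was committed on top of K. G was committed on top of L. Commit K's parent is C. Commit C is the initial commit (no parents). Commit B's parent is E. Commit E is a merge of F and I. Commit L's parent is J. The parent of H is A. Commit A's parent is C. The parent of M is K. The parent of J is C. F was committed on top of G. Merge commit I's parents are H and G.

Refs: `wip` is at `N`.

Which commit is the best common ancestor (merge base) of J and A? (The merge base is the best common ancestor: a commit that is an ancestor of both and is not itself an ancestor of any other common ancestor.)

Ancestors of J: {C, J}.
Ancestors of A: {A, C}.
Common ancestors: {C}.
The only common ancestor is C, so it is the merge base.

C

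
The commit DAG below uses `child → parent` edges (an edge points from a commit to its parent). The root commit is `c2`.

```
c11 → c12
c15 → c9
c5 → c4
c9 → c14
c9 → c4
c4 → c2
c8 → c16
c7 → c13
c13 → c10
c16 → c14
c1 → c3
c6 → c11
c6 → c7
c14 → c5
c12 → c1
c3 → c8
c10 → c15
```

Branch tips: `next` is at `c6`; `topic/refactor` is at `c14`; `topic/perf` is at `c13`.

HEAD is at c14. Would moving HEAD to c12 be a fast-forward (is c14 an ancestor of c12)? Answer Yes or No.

Yes

A fast-forward from c14 to c12 is possible iff c14 is an ancestor of c12.
Ancestors of c12: {c1, c12, c14, c16, c2, c3, c4, c5, c8}.
c14 is among them, so fast-forward is possible.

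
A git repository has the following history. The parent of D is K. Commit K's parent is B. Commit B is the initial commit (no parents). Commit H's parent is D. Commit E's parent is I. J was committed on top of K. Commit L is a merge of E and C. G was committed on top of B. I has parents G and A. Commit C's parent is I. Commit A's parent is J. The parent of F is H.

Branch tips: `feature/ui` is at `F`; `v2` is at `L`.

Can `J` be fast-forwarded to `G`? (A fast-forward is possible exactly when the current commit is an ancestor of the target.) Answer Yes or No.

A fast-forward from J to G is possible iff J is an ancestor of G.
Ancestors of G: {B, G}.
J is not among them, so fast-forward is not possible.

No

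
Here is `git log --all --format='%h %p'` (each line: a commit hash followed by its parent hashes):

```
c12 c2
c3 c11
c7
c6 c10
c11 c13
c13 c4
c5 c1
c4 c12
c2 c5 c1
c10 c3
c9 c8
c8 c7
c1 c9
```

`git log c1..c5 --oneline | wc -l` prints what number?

Reachable from c5: {c1, c5, c7, c8, c9}.
Reachable from c1: {c1, c7, c8, c9}.
In c5's history but not c1's: {c5} — 1 commit.

1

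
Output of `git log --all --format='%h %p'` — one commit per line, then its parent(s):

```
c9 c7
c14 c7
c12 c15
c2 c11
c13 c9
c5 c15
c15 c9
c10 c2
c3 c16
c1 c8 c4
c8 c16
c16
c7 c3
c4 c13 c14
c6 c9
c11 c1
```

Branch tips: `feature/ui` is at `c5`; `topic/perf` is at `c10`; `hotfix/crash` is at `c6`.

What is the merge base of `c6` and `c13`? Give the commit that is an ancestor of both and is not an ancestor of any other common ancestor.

Ancestors of c6: {c16, c3, c6, c7, c9}.
Ancestors of c13: {c13, c16, c3, c7, c9}.
Common ancestors: {c16, c3, c7, c9}.
Among these, c9 is not an ancestor of any other common ancestor — it is the merge base.

c9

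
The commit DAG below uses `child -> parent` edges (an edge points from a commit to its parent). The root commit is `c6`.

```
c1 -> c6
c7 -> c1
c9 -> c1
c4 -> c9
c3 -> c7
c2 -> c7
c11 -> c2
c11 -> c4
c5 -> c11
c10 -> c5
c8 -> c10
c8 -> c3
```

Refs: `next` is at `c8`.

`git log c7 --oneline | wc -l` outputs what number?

Walking parent pointers from c7: reachable set = {c1, c6, c7}.
That is 3 commits.

3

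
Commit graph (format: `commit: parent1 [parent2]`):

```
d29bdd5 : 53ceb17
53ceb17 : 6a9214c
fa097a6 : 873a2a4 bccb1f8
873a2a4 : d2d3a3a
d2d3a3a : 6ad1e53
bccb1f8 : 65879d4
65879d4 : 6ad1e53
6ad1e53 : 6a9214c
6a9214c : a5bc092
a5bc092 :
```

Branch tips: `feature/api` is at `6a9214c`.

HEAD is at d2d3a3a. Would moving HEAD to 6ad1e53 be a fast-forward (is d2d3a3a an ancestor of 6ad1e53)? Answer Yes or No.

No

A fast-forward from d2d3a3a to 6ad1e53 is possible iff d2d3a3a is an ancestor of 6ad1e53.
Ancestors of 6ad1e53: {6a9214c, 6ad1e53, a5bc092}.
d2d3a3a is not among them, so fast-forward is not possible.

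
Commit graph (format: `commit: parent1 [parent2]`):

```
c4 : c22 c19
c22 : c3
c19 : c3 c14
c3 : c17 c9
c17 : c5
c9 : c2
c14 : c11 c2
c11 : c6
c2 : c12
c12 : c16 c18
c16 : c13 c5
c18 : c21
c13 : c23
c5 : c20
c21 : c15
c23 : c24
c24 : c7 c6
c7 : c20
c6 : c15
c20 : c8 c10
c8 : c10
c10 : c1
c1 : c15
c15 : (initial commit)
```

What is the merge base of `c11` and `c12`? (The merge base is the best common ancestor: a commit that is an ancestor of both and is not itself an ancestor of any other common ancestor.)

Ancestors of c11: {c11, c15, c6}.
Ancestors of c12: {c1, c10, c12, c13, c15, c16, c18, c20, c21, c23, c24, c5, c6, c7, c8}.
Common ancestors: {c15, c6}.
Among these, c6 is not an ancestor of any other common ancestor — it is the merge base.

c6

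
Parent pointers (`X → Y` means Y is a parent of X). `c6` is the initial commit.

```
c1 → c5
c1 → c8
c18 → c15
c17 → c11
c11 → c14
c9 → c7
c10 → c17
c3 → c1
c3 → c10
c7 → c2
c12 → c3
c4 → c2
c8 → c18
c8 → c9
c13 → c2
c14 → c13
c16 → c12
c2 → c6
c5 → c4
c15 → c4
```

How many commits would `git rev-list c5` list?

Walking parent pointers from c5: reachable set = {c2, c4, c5, c6}.
That is 4 commits.

4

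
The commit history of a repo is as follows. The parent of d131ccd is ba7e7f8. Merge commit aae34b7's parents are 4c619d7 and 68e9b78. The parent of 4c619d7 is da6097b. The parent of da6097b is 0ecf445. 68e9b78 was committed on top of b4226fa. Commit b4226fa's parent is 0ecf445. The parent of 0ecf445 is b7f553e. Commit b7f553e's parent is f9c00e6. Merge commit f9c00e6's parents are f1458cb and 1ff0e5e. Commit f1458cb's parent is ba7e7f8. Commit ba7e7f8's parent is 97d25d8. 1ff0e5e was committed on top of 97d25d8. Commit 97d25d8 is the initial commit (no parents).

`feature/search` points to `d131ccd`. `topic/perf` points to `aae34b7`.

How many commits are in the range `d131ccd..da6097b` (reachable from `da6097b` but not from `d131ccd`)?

Reachable from da6097b: {0ecf445, 1ff0e5e, 97d25d8, b7f553e, ba7e7f8, da6097b, f1458cb, f9c00e6}.
Reachable from d131ccd: {97d25d8, ba7e7f8, d131ccd}.
In da6097b's history but not d131ccd's: {0ecf445, 1ff0e5e, b7f553e, da6097b, f1458cb, f9c00e6} — 6 commits.

6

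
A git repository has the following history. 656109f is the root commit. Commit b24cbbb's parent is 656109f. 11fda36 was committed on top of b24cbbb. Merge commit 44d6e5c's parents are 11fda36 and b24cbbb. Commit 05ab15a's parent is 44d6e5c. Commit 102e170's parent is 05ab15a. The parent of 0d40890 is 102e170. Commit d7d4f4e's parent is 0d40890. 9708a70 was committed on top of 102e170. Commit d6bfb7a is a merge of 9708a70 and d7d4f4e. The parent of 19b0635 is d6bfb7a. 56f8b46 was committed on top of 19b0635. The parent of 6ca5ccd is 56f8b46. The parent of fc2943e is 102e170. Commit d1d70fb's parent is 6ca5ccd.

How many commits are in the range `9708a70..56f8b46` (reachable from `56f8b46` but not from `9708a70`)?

Reachable from 56f8b46: {05ab15a, 0d40890, 102e170, 11fda36, 19b0635, 44d6e5c, 56f8b46, 656109f, 9708a70, b24cbbb, d6bfb7a, d7d4f4e}.
Reachable from 9708a70: {05ab15a, 102e170, 11fda36, 44d6e5c, 656109f, 9708a70, b24cbbb}.
In 56f8b46's history but not 9708a70's: {0d40890, 19b0635, 56f8b46, d6bfb7a, d7d4f4e} — 5 commits.

5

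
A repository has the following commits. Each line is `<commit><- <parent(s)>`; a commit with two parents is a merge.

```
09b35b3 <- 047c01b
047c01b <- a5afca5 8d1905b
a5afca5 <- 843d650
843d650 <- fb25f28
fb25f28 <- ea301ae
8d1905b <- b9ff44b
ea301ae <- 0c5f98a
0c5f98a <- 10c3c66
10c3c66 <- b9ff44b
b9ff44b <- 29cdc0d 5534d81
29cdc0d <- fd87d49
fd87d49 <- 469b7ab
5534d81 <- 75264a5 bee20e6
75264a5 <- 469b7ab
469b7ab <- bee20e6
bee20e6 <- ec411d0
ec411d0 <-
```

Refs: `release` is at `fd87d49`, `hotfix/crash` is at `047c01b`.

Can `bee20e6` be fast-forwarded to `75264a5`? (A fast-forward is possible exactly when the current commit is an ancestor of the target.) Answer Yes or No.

Yes

A fast-forward from bee20e6 to 75264a5 is possible iff bee20e6 is an ancestor of 75264a5.
Ancestors of 75264a5: {469b7ab, 75264a5, bee20e6, ec411d0}.
bee20e6 is among them, so fast-forward is possible.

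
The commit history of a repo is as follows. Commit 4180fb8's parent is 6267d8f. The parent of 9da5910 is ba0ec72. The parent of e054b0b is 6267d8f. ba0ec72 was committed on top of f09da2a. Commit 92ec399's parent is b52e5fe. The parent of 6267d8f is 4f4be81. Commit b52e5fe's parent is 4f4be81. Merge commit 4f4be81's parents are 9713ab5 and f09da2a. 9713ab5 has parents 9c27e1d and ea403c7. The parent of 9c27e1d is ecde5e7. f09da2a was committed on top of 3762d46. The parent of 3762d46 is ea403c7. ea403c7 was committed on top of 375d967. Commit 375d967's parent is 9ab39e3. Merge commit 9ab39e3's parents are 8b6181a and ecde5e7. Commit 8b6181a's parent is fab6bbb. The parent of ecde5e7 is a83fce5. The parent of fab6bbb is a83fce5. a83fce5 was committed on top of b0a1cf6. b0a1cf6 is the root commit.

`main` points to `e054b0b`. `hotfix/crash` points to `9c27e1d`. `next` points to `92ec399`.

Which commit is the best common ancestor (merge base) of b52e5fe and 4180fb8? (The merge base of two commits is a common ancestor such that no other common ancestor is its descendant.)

Ancestors of b52e5fe: {375d967, 3762d46, 4f4be81, 8b6181a, 9713ab5, 9ab39e3, 9c27e1d, a83fce5, b0a1cf6, b52e5fe, ea403c7, ecde5e7, f09da2a, fab6bbb}.
Ancestors of 4180fb8: {375d967, 3762d46, 4180fb8, 4f4be81, 6267d8f, 8b6181a, 9713ab5, 9ab39e3, 9c27e1d, a83fce5, b0a1cf6, ea403c7, ecde5e7, f09da2a, fab6bbb}.
Common ancestors: {375d967, 3762d46, 4f4be81, 8b6181a, 9713ab5, 9ab39e3, 9c27e1d, a83fce5, b0a1cf6, ea403c7, ecde5e7, f09da2a, fab6bbb}.
Among these, 4f4be81 is not an ancestor of any other common ancestor — it is the merge base.

4f4be81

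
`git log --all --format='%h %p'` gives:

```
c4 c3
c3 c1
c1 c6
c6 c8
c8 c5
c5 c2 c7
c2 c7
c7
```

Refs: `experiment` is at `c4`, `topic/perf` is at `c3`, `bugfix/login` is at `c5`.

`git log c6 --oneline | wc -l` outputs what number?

Walking parent pointers from c6: reachable set = {c2, c5, c6, c7, c8}.
That is 5 commits.

5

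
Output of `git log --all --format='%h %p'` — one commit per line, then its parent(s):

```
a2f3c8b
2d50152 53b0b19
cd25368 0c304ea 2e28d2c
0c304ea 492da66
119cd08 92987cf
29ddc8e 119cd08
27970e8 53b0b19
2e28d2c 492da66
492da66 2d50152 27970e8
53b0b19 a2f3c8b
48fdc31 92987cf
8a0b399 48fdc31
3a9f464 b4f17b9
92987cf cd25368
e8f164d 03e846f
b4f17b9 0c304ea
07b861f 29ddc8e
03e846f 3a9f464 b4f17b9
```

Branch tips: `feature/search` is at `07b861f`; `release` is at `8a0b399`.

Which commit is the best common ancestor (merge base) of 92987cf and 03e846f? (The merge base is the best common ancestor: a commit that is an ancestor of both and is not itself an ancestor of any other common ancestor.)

0c304ea

Ancestors of 92987cf: {0c304ea, 27970e8, 2d50152, 2e28d2c, 492da66, 53b0b19, 92987cf, a2f3c8b, cd25368}.
Ancestors of 03e846f: {03e846f, 0c304ea, 27970e8, 2d50152, 3a9f464, 492da66, 53b0b19, a2f3c8b, b4f17b9}.
Common ancestors: {0c304ea, 27970e8, 2d50152, 492da66, 53b0b19, a2f3c8b}.
Among these, 0c304ea is not an ancestor of any other common ancestor — it is the merge base.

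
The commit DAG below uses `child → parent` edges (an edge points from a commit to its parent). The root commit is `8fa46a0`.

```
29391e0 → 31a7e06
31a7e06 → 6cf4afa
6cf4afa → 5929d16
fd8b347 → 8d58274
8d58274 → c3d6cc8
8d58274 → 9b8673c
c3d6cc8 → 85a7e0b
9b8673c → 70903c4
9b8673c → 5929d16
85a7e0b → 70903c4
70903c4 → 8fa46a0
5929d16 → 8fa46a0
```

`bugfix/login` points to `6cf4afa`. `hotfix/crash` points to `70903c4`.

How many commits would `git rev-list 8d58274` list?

7

Walking parent pointers from 8d58274: reachable set = {5929d16, 70903c4, 85a7e0b, 8d58274, 8fa46a0, 9b8673c, c3d6cc8}.
That is 7 commits.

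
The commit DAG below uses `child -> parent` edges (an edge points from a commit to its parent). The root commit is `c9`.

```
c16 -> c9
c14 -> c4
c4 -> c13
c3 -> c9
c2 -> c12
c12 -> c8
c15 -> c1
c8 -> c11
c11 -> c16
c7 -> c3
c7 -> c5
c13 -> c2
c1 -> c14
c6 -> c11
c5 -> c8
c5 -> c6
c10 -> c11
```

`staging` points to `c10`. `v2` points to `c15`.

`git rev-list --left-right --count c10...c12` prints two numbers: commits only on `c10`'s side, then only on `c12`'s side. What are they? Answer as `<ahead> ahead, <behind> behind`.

1 ahead, 2 behind

Reachable from c10: {c10, c11, c16, c9}.
Reachable from c12: {c11, c12, c16, c8, c9}.
Only in c10's history (ahead): {c10} — 1.
Only in c12's history (behind): {c12, c8} — 2.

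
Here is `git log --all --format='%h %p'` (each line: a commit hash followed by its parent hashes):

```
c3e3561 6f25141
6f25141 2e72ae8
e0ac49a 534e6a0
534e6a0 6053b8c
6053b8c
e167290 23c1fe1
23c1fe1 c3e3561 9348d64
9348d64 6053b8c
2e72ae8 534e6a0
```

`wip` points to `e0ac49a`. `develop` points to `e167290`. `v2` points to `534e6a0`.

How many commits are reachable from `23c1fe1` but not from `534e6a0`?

5

Reachable from 23c1fe1: {23c1fe1, 2e72ae8, 534e6a0, 6053b8c, 6f25141, 9348d64, c3e3561}.
Reachable from 534e6a0: {534e6a0, 6053b8c}.
In 23c1fe1's history but not 534e6a0's: {23c1fe1, 2e72ae8, 6f25141, 9348d64, c3e3561} — 5 commits.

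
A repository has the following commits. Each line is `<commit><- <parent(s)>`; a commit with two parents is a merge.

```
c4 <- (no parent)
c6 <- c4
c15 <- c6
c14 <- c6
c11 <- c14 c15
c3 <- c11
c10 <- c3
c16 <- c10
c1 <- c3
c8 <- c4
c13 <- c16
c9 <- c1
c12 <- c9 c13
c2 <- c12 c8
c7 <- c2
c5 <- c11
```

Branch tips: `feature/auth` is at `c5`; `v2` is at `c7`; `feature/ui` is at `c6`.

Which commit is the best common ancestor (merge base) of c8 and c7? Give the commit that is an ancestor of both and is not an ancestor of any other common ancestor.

Ancestors of c8: {c4, c8}.
Ancestors of c7: {c1, c10, c11, c12, c13, c14, c15, c16, c2, c3, c4, c6, c7, c8, c9}.
Common ancestors: {c4, c8}.
Among these, c8 is not an ancestor of any other common ancestor — it is the merge base.

c8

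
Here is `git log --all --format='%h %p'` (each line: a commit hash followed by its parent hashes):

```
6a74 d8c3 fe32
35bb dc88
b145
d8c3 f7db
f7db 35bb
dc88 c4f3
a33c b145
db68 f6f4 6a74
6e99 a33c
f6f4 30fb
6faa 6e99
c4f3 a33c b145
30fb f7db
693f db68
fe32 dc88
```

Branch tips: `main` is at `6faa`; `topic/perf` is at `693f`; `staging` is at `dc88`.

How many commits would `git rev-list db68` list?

Walking parent pointers from db68: reachable set = {30fb, 35bb, 6a74, a33c, b145, c4f3, d8c3, db68, dc88, f6f4, f7db, fe32}.
That is 12 commits.

12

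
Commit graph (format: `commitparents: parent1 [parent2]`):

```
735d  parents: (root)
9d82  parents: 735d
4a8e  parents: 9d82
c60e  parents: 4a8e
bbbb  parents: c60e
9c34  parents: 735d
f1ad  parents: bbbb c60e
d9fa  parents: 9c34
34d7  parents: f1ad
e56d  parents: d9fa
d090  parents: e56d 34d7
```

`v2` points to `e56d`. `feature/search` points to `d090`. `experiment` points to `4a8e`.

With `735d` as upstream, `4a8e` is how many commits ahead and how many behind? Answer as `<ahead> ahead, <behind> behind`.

2 ahead, 0 behind

Reachable from 4a8e: {4a8e, 735d, 9d82}.
Reachable from 735d: {735d}.
Only in 4a8e's history (ahead): {4a8e, 9d82} — 2.
Only in 735d's history (behind): {} — 0.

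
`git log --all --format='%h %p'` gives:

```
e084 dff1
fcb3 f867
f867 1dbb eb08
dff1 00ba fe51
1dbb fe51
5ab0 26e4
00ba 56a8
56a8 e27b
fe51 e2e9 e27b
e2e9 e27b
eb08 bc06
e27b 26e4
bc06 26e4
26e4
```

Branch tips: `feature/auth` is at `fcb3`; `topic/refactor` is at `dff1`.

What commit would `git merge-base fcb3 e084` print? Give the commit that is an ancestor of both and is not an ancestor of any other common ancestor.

Ancestors of fcb3: {1dbb, 26e4, bc06, e27b, e2e9, eb08, f867, fcb3, fe51}.
Ancestors of e084: {00ba, 26e4, 56a8, dff1, e084, e27b, e2e9, fe51}.
Common ancestors: {26e4, e27b, e2e9, fe51}.
Among these, fe51 is not an ancestor of any other common ancestor — it is the merge base.

fe51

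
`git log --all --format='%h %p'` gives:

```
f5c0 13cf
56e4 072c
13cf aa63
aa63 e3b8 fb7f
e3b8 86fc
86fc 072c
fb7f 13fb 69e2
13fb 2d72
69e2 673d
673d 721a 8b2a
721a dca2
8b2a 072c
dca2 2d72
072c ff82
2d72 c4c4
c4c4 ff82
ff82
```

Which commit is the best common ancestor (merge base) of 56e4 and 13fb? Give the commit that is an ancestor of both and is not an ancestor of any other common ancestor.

Ancestors of 56e4: {072c, 56e4, ff82}.
Ancestors of 13fb: {13fb, 2d72, c4c4, ff82}.
Common ancestors: {ff82}.
The only common ancestor is ff82, so it is the merge base.

ff82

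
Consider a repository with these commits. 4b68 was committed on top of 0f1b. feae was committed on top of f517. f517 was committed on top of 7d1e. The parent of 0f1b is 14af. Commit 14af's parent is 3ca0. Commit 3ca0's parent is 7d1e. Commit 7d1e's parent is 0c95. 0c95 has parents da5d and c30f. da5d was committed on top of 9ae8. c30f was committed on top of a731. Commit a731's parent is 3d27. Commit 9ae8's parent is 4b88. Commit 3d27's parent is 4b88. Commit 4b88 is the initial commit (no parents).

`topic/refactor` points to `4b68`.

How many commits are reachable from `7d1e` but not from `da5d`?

Reachable from 7d1e: {0c95, 3d27, 4b88, 7d1e, 9ae8, a731, c30f, da5d}.
Reachable from da5d: {4b88, 9ae8, da5d}.
In 7d1e's history but not da5d's: {0c95, 3d27, 7d1e, a731, c30f} — 5 commits.

5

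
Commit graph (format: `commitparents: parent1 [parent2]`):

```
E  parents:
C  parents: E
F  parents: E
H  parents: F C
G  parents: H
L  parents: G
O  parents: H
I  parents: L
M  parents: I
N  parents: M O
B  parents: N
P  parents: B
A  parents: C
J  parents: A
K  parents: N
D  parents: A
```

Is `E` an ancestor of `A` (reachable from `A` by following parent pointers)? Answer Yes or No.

Yes

Ancestors of A (commits reachable by following parents): {A, C, E}.
E is in that set, so it is an ancestor of A.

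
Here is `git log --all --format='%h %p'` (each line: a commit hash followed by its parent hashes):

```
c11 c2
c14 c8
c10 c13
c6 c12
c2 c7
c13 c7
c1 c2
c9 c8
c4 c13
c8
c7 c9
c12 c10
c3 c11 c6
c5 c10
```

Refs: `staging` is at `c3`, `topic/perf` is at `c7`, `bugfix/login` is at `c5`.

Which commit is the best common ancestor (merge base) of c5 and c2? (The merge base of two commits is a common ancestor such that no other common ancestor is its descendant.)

Ancestors of c5: {c10, c13, c5, c7, c8, c9}.
Ancestors of c2: {c2, c7, c8, c9}.
Common ancestors: {c7, c8, c9}.
Among these, c7 is not an ancestor of any other common ancestor — it is the merge base.

c7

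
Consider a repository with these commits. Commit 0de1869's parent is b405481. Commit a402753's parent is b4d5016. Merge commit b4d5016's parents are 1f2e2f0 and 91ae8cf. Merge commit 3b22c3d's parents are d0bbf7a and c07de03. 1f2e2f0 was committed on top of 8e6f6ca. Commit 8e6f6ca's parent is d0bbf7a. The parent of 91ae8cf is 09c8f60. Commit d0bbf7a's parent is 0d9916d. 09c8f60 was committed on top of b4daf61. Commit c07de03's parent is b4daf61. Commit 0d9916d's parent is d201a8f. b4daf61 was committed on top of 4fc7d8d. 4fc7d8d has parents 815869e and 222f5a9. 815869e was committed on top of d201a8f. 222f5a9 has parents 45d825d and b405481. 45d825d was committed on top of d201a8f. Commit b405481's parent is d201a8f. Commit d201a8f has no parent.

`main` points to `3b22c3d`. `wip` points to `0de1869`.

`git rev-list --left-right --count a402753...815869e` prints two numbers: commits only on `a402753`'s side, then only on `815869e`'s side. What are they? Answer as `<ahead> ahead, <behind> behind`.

13 ahead, 0 behind

Reachable from a402753: {09c8f60, 0d9916d, 1f2e2f0, 222f5a9, 45d825d, 4fc7d8d, 815869e, 8e6f6ca, 91ae8cf, a402753, b405481, b4d5016, b4daf61, d0bbf7a, d201a8f}.
Reachable from 815869e: {815869e, d201a8f}.
Only in a402753's history (ahead): {09c8f60, 0d9916d, 1f2e2f0, 222f5a9, 45d825d, 4fc7d8d, 8e6f6ca, 91ae8cf, a402753, b405481, b4d5016, b4daf61, d0bbf7a} — 13.
Only in 815869e's history (behind): {} — 0.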